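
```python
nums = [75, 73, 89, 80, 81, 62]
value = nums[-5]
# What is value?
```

nums has length 6. Negative index -5 maps to positive index 6 + (-5) = 1. nums[1] = 73.

73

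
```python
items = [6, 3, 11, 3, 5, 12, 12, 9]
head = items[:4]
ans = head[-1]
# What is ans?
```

items has length 8. The slice items[:4] selects indices [0, 1, 2, 3] (0->6, 1->3, 2->11, 3->3), giving [6, 3, 11, 3]. So head = [6, 3, 11, 3]. Then head[-1] = 3.

3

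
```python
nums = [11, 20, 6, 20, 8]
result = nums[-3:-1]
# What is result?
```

nums has length 5. The slice nums[-3:-1] selects indices [2, 3] (2->6, 3->20), giving [6, 20].

[6, 20]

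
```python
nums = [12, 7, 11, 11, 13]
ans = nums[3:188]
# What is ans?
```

nums has length 5. The slice nums[3:188] selects indices [3, 4] (3->11, 4->13), giving [11, 13].

[11, 13]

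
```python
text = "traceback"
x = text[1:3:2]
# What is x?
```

text has length 9. The slice text[1:3:2] selects indices [1] (1->'r'), giving 'r'.

'r'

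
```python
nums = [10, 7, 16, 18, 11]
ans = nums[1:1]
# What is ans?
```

nums has length 5. The slice nums[1:1] resolves to an empty index range, so the result is [].

[]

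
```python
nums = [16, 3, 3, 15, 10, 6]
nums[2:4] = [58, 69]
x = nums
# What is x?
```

nums starts as [16, 3, 3, 15, 10, 6] (length 6). The slice nums[2:4] covers indices [2, 3] with values [3, 15]. Replacing that slice with [58, 69] (same length) produces [16, 3, 58, 69, 10, 6].

[16, 3, 58, 69, 10, 6]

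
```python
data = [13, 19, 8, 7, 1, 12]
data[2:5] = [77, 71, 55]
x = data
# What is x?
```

data starts as [13, 19, 8, 7, 1, 12] (length 6). The slice data[2:5] covers indices [2, 3, 4] with values [8, 7, 1]. Replacing that slice with [77, 71, 55] (same length) produces [13, 19, 77, 71, 55, 12].

[13, 19, 77, 71, 55, 12]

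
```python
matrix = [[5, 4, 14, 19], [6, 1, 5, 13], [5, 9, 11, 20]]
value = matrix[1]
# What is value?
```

matrix has 3 rows. Row 1 is [6, 1, 5, 13].

[6, 1, 5, 13]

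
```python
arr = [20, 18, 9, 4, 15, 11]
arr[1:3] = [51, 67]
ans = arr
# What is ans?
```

arr starts as [20, 18, 9, 4, 15, 11] (length 6). The slice arr[1:3] covers indices [1, 2] with values [18, 9]. Replacing that slice with [51, 67] (same length) produces [20, 51, 67, 4, 15, 11].

[20, 51, 67, 4, 15, 11]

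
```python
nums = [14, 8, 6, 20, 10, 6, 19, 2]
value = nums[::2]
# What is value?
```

nums has length 8. The slice nums[::2] selects indices [0, 2, 4, 6] (0->14, 2->6, 4->10, 6->19), giving [14, 6, 10, 19].

[14, 6, 10, 19]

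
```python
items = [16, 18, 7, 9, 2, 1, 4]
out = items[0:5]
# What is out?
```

items has length 7. The slice items[0:5] selects indices [0, 1, 2, 3, 4] (0->16, 1->18, 2->7, 3->9, 4->2), giving [16, 18, 7, 9, 2].

[16, 18, 7, 9, 2]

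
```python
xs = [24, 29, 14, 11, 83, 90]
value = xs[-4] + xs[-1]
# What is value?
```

xs has length 6. Negative index -4 maps to positive index 6 + (-4) = 2. xs[2] = 14.
xs has length 6. Negative index -1 maps to positive index 6 + (-1) = 5. xs[5] = 90.
Sum: 14 + 90 = 104.

104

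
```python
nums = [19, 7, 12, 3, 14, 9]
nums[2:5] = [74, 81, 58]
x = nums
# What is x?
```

nums starts as [19, 7, 12, 3, 14, 9] (length 6). The slice nums[2:5] covers indices [2, 3, 4] with values [12, 3, 14]. Replacing that slice with [74, 81, 58] (same length) produces [19, 7, 74, 81, 58, 9].

[19, 7, 74, 81, 58, 9]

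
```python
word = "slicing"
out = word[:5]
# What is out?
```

word has length 7. The slice word[:5] selects indices [0, 1, 2, 3, 4] (0->'s', 1->'l', 2->'i', 3->'c', 4->'i'), giving 'slici'.

'slici'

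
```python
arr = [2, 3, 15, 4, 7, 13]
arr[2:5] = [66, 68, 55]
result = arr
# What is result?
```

arr starts as [2, 3, 15, 4, 7, 13] (length 6). The slice arr[2:5] covers indices [2, 3, 4] with values [15, 4, 7]. Replacing that slice with [66, 68, 55] (same length) produces [2, 3, 66, 68, 55, 13].

[2, 3, 66, 68, 55, 13]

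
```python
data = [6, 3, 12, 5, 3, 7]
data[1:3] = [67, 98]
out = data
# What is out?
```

data starts as [6, 3, 12, 5, 3, 7] (length 6). The slice data[1:3] covers indices [1, 2] with values [3, 12]. Replacing that slice with [67, 98] (same length) produces [6, 67, 98, 5, 3, 7].

[6, 67, 98, 5, 3, 7]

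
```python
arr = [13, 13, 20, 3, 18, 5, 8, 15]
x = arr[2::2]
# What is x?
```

arr has length 8. The slice arr[2::2] selects indices [2, 4, 6] (2->20, 4->18, 6->8), giving [20, 18, 8].

[20, 18, 8]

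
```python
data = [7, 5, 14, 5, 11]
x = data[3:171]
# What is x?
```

data has length 5. The slice data[3:171] selects indices [3, 4] (3->5, 4->11), giving [5, 11].

[5, 11]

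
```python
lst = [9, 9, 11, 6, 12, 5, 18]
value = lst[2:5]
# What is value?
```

lst has length 7. The slice lst[2:5] selects indices [2, 3, 4] (2->11, 3->6, 4->12), giving [11, 6, 12].

[11, 6, 12]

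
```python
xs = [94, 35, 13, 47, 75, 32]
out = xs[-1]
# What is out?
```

xs has length 6. Negative index -1 maps to positive index 6 + (-1) = 5. xs[5] = 32.

32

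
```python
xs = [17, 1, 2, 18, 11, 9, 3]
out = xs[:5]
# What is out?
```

xs has length 7. The slice xs[:5] selects indices [0, 1, 2, 3, 4] (0->17, 1->1, 2->2, 3->18, 4->11), giving [17, 1, 2, 18, 11].

[17, 1, 2, 18, 11]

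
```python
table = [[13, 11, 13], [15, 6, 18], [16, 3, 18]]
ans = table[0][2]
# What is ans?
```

table[0] = [13, 11, 13]. Taking column 2 of that row yields 13.

13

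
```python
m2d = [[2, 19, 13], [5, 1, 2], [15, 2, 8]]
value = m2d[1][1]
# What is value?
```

m2d[1] = [5, 1, 2]. Taking column 1 of that row yields 1.

1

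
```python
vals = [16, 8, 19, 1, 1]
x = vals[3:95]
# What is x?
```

vals has length 5. The slice vals[3:95] selects indices [3, 4] (3->1, 4->1), giving [1, 1].

[1, 1]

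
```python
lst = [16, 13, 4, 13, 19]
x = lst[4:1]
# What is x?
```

lst has length 5. The slice lst[4:1] resolves to an empty index range, so the result is [].

[]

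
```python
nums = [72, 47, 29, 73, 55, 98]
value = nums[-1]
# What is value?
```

nums has length 6. Negative index -1 maps to positive index 6 + (-1) = 5. nums[5] = 98.

98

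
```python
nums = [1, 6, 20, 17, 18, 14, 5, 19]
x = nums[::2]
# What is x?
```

nums has length 8. The slice nums[::2] selects indices [0, 2, 4, 6] (0->1, 2->20, 4->18, 6->5), giving [1, 20, 18, 5].

[1, 20, 18, 5]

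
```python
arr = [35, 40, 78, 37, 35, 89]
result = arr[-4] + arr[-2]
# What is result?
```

arr has length 6. Negative index -4 maps to positive index 6 + (-4) = 2. arr[2] = 78.
arr has length 6. Negative index -2 maps to positive index 6 + (-2) = 4. arr[4] = 35.
Sum: 78 + 35 = 113.

113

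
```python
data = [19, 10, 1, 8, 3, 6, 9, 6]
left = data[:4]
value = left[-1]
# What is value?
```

data has length 8. The slice data[:4] selects indices [0, 1, 2, 3] (0->19, 1->10, 2->1, 3->8), giving [19, 10, 1, 8]. So left = [19, 10, 1, 8]. Then left[-1] = 8.

8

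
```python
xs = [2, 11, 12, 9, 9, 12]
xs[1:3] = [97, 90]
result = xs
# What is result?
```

xs starts as [2, 11, 12, 9, 9, 12] (length 6). The slice xs[1:3] covers indices [1, 2] with values [11, 12]. Replacing that slice with [97, 90] (same length) produces [2, 97, 90, 9, 9, 12].

[2, 97, 90, 9, 9, 12]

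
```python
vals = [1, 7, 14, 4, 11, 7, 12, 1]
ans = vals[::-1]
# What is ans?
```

vals has length 8. The slice vals[::-1] selects indices [7, 6, 5, 4, 3, 2, 1, 0] (7->1, 6->12, 5->7, 4->11, 3->4, 2->14, 1->7, 0->1), giving [1, 12, 7, 11, 4, 14, 7, 1].

[1, 12, 7, 11, 4, 14, 7, 1]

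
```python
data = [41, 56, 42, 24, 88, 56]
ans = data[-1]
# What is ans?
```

data has length 6. Negative index -1 maps to positive index 6 + (-1) = 5. data[5] = 56.

56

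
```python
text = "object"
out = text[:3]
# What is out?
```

text has length 6. The slice text[:3] selects indices [0, 1, 2] (0->'o', 1->'b', 2->'j'), giving 'obj'.

'obj'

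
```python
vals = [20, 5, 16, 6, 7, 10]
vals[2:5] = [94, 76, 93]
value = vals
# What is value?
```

vals starts as [20, 5, 16, 6, 7, 10] (length 6). The slice vals[2:5] covers indices [2, 3, 4] with values [16, 6, 7]. Replacing that slice with [94, 76, 93] (same length) produces [20, 5, 94, 76, 93, 10].

[20, 5, 94, 76, 93, 10]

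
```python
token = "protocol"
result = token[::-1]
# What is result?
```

token has length 8. The slice token[::-1] selects indices [7, 6, 5, 4, 3, 2, 1, 0] (7->'l', 6->'o', 5->'c', 4->'o', 3->'t', 2->'o', 1->'r', 0->'p'), giving 'locotorp'.

'locotorp'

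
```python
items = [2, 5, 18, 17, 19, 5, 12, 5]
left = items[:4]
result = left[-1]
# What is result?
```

items has length 8. The slice items[:4] selects indices [0, 1, 2, 3] (0->2, 1->5, 2->18, 3->17), giving [2, 5, 18, 17]. So left = [2, 5, 18, 17]. Then left[-1] = 17.

17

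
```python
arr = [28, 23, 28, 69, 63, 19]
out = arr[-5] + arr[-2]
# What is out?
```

arr has length 6. Negative index -5 maps to positive index 6 + (-5) = 1. arr[1] = 23.
arr has length 6. Negative index -2 maps to positive index 6 + (-2) = 4. arr[4] = 63.
Sum: 23 + 63 = 86.

86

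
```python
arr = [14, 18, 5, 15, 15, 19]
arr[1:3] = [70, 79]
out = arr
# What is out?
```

arr starts as [14, 18, 5, 15, 15, 19] (length 6). The slice arr[1:3] covers indices [1, 2] with values [18, 5]. Replacing that slice with [70, 79] (same length) produces [14, 70, 79, 15, 15, 19].

[14, 70, 79, 15, 15, 19]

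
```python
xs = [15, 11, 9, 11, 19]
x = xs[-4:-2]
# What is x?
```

xs has length 5. The slice xs[-4:-2] selects indices [1, 2] (1->11, 2->9), giving [11, 9].

[11, 9]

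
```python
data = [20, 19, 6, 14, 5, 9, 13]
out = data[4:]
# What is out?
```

data has length 7. The slice data[4:] selects indices [4, 5, 6] (4->5, 5->9, 6->13), giving [5, 9, 13].

[5, 9, 13]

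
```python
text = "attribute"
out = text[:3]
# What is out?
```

text has length 9. The slice text[:3] selects indices [0, 1, 2] (0->'a', 1->'t', 2->'t'), giving 'att'.

'att'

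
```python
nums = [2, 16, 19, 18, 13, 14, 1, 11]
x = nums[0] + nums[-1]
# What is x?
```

nums has length 8. nums[0] = 2.
nums has length 8. Negative index -1 maps to positive index 8 + (-1) = 7. nums[7] = 11.
Sum: 2 + 11 = 13.

13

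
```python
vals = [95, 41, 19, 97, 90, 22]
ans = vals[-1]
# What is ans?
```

vals has length 6. Negative index -1 maps to positive index 6 + (-1) = 5. vals[5] = 22.

22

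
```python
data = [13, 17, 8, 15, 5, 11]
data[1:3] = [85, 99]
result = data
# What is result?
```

data starts as [13, 17, 8, 15, 5, 11] (length 6). The slice data[1:3] covers indices [1, 2] with values [17, 8]. Replacing that slice with [85, 99] (same length) produces [13, 85, 99, 15, 5, 11].

[13, 85, 99, 15, 5, 11]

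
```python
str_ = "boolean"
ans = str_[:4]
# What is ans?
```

str_ has length 7. The slice str_[:4] selects indices [0, 1, 2, 3] (0->'b', 1->'o', 2->'o', 3->'l'), giving 'bool'.

'bool'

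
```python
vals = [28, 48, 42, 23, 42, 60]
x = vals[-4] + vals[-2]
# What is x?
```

vals has length 6. Negative index -4 maps to positive index 6 + (-4) = 2. vals[2] = 42.
vals has length 6. Negative index -2 maps to positive index 6 + (-2) = 4. vals[4] = 42.
Sum: 42 + 42 = 84.

84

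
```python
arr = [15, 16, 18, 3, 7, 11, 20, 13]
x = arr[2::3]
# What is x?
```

arr has length 8. The slice arr[2::3] selects indices [2, 5] (2->18, 5->11), giving [18, 11].

[18, 11]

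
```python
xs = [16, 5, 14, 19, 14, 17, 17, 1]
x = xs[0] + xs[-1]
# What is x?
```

xs has length 8. xs[0] = 16.
xs has length 8. Negative index -1 maps to positive index 8 + (-1) = 7. xs[7] = 1.
Sum: 16 + 1 = 17.

17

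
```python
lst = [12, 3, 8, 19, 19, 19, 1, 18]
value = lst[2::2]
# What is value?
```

lst has length 8. The slice lst[2::2] selects indices [2, 4, 6] (2->8, 4->19, 6->1), giving [8, 19, 1].

[8, 19, 1]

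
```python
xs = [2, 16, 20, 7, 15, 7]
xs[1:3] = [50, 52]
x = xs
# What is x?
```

xs starts as [2, 16, 20, 7, 15, 7] (length 6). The slice xs[1:3] covers indices [1, 2] with values [16, 20]. Replacing that slice with [50, 52] (same length) produces [2, 50, 52, 7, 15, 7].

[2, 50, 52, 7, 15, 7]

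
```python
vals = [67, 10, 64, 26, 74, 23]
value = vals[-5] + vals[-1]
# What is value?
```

vals has length 6. Negative index -5 maps to positive index 6 + (-5) = 1. vals[1] = 10.
vals has length 6. Negative index -1 maps to positive index 6 + (-1) = 5. vals[5] = 23.
Sum: 10 + 23 = 33.

33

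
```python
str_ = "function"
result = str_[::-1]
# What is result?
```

str_ has length 8. The slice str_[::-1] selects indices [7, 6, 5, 4, 3, 2, 1, 0] (7->'n', 6->'o', 5->'i', 4->'t', 3->'c', 2->'n', 1->'u', 0->'f'), giving 'noitcnuf'.

'noitcnuf'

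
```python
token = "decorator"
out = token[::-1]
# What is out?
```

token has length 9. The slice token[::-1] selects indices [8, 7, 6, 5, 4, 3, 2, 1, 0] (8->'r', 7->'o', 6->'t', 5->'a', 4->'r', 3->'o', 2->'c', 1->'e', 0->'d'), giving 'rotaroced'.

'rotaroced'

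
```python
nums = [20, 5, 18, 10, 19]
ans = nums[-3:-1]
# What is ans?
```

nums has length 5. The slice nums[-3:-1] selects indices [2, 3] (2->18, 3->10), giving [18, 10].

[18, 10]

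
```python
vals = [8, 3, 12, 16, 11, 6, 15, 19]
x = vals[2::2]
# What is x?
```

vals has length 8. The slice vals[2::2] selects indices [2, 4, 6] (2->12, 4->11, 6->15), giving [12, 11, 15].

[12, 11, 15]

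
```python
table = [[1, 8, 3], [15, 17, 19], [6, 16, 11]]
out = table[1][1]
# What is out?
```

table[1] = [15, 17, 19]. Taking column 1 of that row yields 17.

17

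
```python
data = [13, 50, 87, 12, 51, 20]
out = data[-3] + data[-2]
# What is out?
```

data has length 6. Negative index -3 maps to positive index 6 + (-3) = 3. data[3] = 12.
data has length 6. Negative index -2 maps to positive index 6 + (-2) = 4. data[4] = 51.
Sum: 12 + 51 = 63.

63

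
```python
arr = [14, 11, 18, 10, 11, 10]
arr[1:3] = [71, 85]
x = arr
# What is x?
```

arr starts as [14, 11, 18, 10, 11, 10] (length 6). The slice arr[1:3] covers indices [1, 2] with values [11, 18]. Replacing that slice with [71, 85] (same length) produces [14, 71, 85, 10, 11, 10].

[14, 71, 85, 10, 11, 10]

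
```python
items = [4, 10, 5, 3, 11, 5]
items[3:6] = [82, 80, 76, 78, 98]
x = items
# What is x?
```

items starts as [4, 10, 5, 3, 11, 5] (length 6). The slice items[3:6] covers indices [3, 4, 5] with values [3, 11, 5]. Replacing that slice with [82, 80, 76, 78, 98] (different length) produces [4, 10, 5, 82, 80, 76, 78, 98].

[4, 10, 5, 82, 80, 76, 78, 98]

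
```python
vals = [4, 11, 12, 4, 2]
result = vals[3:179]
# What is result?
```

vals has length 5. The slice vals[3:179] selects indices [3, 4] (3->4, 4->2), giving [4, 2].

[4, 2]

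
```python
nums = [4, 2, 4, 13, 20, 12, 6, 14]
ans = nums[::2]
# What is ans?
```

nums has length 8. The slice nums[::2] selects indices [0, 2, 4, 6] (0->4, 2->4, 4->20, 6->6), giving [4, 4, 20, 6].

[4, 4, 20, 6]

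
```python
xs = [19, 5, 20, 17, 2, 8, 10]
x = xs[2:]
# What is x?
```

xs has length 7. The slice xs[2:] selects indices [2, 3, 4, 5, 6] (2->20, 3->17, 4->2, 5->8, 6->10), giving [20, 17, 2, 8, 10].

[20, 17, 2, 8, 10]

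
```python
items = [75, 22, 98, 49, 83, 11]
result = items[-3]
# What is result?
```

items has length 6. Negative index -3 maps to positive index 6 + (-3) = 3. items[3] = 49.

49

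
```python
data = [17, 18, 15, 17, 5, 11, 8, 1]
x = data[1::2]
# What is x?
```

data has length 8. The slice data[1::2] selects indices [1, 3, 5, 7] (1->18, 3->17, 5->11, 7->1), giving [18, 17, 11, 1].

[18, 17, 11, 1]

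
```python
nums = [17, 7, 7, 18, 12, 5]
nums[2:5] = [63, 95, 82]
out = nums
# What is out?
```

nums starts as [17, 7, 7, 18, 12, 5] (length 6). The slice nums[2:5] covers indices [2, 3, 4] with values [7, 18, 12]. Replacing that slice with [63, 95, 82] (same length) produces [17, 7, 63, 95, 82, 5].

[17, 7, 63, 95, 82, 5]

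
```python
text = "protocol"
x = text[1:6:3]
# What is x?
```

text has length 8. The slice text[1:6:3] selects indices [1, 4] (1->'r', 4->'o'), giving 'ro'.

'ro'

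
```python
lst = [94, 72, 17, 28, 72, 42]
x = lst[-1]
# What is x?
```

lst has length 6. Negative index -1 maps to positive index 6 + (-1) = 5. lst[5] = 42.

42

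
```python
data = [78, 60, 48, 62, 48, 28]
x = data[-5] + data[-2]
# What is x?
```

data has length 6. Negative index -5 maps to positive index 6 + (-5) = 1. data[1] = 60.
data has length 6. Negative index -2 maps to positive index 6 + (-2) = 4. data[4] = 48.
Sum: 60 + 48 = 108.

108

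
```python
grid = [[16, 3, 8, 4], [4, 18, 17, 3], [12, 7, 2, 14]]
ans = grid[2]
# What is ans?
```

grid has 3 rows. Row 2 is [12, 7, 2, 14].

[12, 7, 2, 14]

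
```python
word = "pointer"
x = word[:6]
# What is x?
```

word has length 7. The slice word[:6] selects indices [0, 1, 2, 3, 4, 5] (0->'p', 1->'o', 2->'i', 3->'n', 4->'t', 5->'e'), giving 'pointe'.

'pointe'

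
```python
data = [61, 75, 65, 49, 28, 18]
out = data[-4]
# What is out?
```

data has length 6. Negative index -4 maps to positive index 6 + (-4) = 2. data[2] = 65.

65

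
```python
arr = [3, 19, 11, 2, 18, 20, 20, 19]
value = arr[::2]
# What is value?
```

arr has length 8. The slice arr[::2] selects indices [0, 2, 4, 6] (0->3, 2->11, 4->18, 6->20), giving [3, 11, 18, 20].

[3, 11, 18, 20]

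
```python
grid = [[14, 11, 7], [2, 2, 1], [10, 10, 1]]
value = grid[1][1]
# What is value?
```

grid[1] = [2, 2, 1]. Taking column 1 of that row yields 2.

2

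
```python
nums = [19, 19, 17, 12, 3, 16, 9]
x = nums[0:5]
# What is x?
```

nums has length 7. The slice nums[0:5] selects indices [0, 1, 2, 3, 4] (0->19, 1->19, 2->17, 3->12, 4->3), giving [19, 19, 17, 12, 3].

[19, 19, 17, 12, 3]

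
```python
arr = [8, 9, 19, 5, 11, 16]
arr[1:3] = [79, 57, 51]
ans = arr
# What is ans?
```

arr starts as [8, 9, 19, 5, 11, 16] (length 6). The slice arr[1:3] covers indices [1, 2] with values [9, 19]. Replacing that slice with [79, 57, 51] (different length) produces [8, 79, 57, 51, 5, 11, 16].

[8, 79, 57, 51, 5, 11, 16]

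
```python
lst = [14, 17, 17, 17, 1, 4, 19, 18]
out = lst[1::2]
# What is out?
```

lst has length 8. The slice lst[1::2] selects indices [1, 3, 5, 7] (1->17, 3->17, 5->4, 7->18), giving [17, 17, 4, 18].

[17, 17, 4, 18]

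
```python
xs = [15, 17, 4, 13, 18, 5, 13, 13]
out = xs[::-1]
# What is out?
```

xs has length 8. The slice xs[::-1] selects indices [7, 6, 5, 4, 3, 2, 1, 0] (7->13, 6->13, 5->5, 4->18, 3->13, 2->4, 1->17, 0->15), giving [13, 13, 5, 18, 13, 4, 17, 15].

[13, 13, 5, 18, 13, 4, 17, 15]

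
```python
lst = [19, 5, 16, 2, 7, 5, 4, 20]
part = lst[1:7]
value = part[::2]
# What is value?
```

lst has length 8. The slice lst[1:7] selects indices [1, 2, 3, 4, 5, 6] (1->5, 2->16, 3->2, 4->7, 5->5, 6->4), giving [5, 16, 2, 7, 5, 4]. So part = [5, 16, 2, 7, 5, 4]. part has length 6. The slice part[::2] selects indices [0, 2, 4] (0->5, 2->2, 4->5), giving [5, 2, 5].

[5, 2, 5]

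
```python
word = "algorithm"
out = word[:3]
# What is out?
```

word has length 9. The slice word[:3] selects indices [0, 1, 2] (0->'a', 1->'l', 2->'g'), giving 'alg'.

'alg'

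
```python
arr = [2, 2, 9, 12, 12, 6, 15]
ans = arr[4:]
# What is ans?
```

arr has length 7. The slice arr[4:] selects indices [4, 5, 6] (4->12, 5->6, 6->15), giving [12, 6, 15].

[12, 6, 15]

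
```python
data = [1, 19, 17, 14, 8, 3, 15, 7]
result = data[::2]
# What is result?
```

data has length 8. The slice data[::2] selects indices [0, 2, 4, 6] (0->1, 2->17, 4->8, 6->15), giving [1, 17, 8, 15].

[1, 17, 8, 15]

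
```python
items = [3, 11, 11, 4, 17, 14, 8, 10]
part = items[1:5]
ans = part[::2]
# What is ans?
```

items has length 8. The slice items[1:5] selects indices [1, 2, 3, 4] (1->11, 2->11, 3->4, 4->17), giving [11, 11, 4, 17]. So part = [11, 11, 4, 17]. part has length 4. The slice part[::2] selects indices [0, 2] (0->11, 2->4), giving [11, 4].

[11, 4]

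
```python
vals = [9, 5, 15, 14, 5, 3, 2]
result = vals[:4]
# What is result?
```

vals has length 7. The slice vals[:4] selects indices [0, 1, 2, 3] (0->9, 1->5, 2->15, 3->14), giving [9, 5, 15, 14].

[9, 5, 15, 14]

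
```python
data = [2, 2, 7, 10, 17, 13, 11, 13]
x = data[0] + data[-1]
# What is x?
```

data has length 8. data[0] = 2.
data has length 8. Negative index -1 maps to positive index 8 + (-1) = 7. data[7] = 13.
Sum: 2 + 13 = 15.

15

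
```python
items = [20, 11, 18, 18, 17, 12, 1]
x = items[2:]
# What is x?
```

items has length 7. The slice items[2:] selects indices [2, 3, 4, 5, 6] (2->18, 3->18, 4->17, 5->12, 6->1), giving [18, 18, 17, 12, 1].

[18, 18, 17, 12, 1]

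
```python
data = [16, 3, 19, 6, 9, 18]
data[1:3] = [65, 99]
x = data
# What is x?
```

data starts as [16, 3, 19, 6, 9, 18] (length 6). The slice data[1:3] covers indices [1, 2] with values [3, 19]. Replacing that slice with [65, 99] (same length) produces [16, 65, 99, 6, 9, 18].

[16, 65, 99, 6, 9, 18]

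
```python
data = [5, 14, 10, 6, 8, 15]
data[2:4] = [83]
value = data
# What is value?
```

data starts as [5, 14, 10, 6, 8, 15] (length 6). The slice data[2:4] covers indices [2, 3] with values [10, 6]. Replacing that slice with [83] (different length) produces [5, 14, 83, 8, 15].

[5, 14, 83, 8, 15]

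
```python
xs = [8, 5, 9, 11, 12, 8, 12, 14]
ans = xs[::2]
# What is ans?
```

xs has length 8. The slice xs[::2] selects indices [0, 2, 4, 6] (0->8, 2->9, 4->12, 6->12), giving [8, 9, 12, 12].

[8, 9, 12, 12]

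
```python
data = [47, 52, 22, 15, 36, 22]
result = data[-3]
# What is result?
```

data has length 6. Negative index -3 maps to positive index 6 + (-3) = 3. data[3] = 15.

15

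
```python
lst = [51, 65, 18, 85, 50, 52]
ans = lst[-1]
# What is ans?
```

lst has length 6. Negative index -1 maps to positive index 6 + (-1) = 5. lst[5] = 52.

52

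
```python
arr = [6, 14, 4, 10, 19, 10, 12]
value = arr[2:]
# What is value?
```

arr has length 7. The slice arr[2:] selects indices [2, 3, 4, 5, 6] (2->4, 3->10, 4->19, 5->10, 6->12), giving [4, 10, 19, 10, 12].

[4, 10, 19, 10, 12]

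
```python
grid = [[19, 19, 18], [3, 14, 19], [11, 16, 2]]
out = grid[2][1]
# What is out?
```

grid[2] = [11, 16, 2]. Taking column 1 of that row yields 16.

16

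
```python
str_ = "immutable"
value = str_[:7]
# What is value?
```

str_ has length 9. The slice str_[:7] selects indices [0, 1, 2, 3, 4, 5, 6] (0->'i', 1->'m', 2->'m', 3->'u', 4->'t', 5->'a', 6->'b'), giving 'immutab'.

'immutab'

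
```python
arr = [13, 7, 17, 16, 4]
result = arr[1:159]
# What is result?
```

arr has length 5. The slice arr[1:159] selects indices [1, 2, 3, 4] (1->7, 2->17, 3->16, 4->4), giving [7, 17, 16, 4].

[7, 17, 16, 4]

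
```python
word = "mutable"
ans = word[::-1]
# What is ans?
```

word has length 7. The slice word[::-1] selects indices [6, 5, 4, 3, 2, 1, 0] (6->'e', 5->'l', 4->'b', 3->'a', 2->'t', 1->'u', 0->'m'), giving 'elbatum'.

'elbatum'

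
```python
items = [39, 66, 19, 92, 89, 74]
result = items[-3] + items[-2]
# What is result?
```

items has length 6. Negative index -3 maps to positive index 6 + (-3) = 3. items[3] = 92.
items has length 6. Negative index -2 maps to positive index 6 + (-2) = 4. items[4] = 89.
Sum: 92 + 89 = 181.

181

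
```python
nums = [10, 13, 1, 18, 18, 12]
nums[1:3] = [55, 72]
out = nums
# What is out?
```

nums starts as [10, 13, 1, 18, 18, 12] (length 6). The slice nums[1:3] covers indices [1, 2] with values [13, 1]. Replacing that slice with [55, 72] (same length) produces [10, 55, 72, 18, 18, 12].

[10, 55, 72, 18, 18, 12]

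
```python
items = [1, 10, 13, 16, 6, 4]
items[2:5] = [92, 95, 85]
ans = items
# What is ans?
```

items starts as [1, 10, 13, 16, 6, 4] (length 6). The slice items[2:5] covers indices [2, 3, 4] with values [13, 16, 6]. Replacing that slice with [92, 95, 85] (same length) produces [1, 10, 92, 95, 85, 4].

[1, 10, 92, 95, 85, 4]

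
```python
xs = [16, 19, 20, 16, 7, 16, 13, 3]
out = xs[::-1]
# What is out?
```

xs has length 8. The slice xs[::-1] selects indices [7, 6, 5, 4, 3, 2, 1, 0] (7->3, 6->13, 5->16, 4->7, 3->16, 2->20, 1->19, 0->16), giving [3, 13, 16, 7, 16, 20, 19, 16].

[3, 13, 16, 7, 16, 20, 19, 16]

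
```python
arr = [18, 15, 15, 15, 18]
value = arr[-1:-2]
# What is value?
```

arr has length 5. The slice arr[-1:-2] resolves to an empty index range, so the result is [].

[]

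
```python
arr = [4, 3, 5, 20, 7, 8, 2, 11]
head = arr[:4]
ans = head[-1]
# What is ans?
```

arr has length 8. The slice arr[:4] selects indices [0, 1, 2, 3] (0->4, 1->3, 2->5, 3->20), giving [4, 3, 5, 20]. So head = [4, 3, 5, 20]. Then head[-1] = 20.

20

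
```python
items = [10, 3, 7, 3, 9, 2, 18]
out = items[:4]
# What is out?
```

items has length 7. The slice items[:4] selects indices [0, 1, 2, 3] (0->10, 1->3, 2->7, 3->3), giving [10, 3, 7, 3].

[10, 3, 7, 3]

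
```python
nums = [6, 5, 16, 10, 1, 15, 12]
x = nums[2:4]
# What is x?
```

nums has length 7. The slice nums[2:4] selects indices [2, 3] (2->16, 3->10), giving [16, 10].

[16, 10]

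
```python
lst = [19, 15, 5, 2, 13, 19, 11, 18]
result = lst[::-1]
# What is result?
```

lst has length 8. The slice lst[::-1] selects indices [7, 6, 5, 4, 3, 2, 1, 0] (7->18, 6->11, 5->19, 4->13, 3->2, 2->5, 1->15, 0->19), giving [18, 11, 19, 13, 2, 5, 15, 19].

[18, 11, 19, 13, 2, 5, 15, 19]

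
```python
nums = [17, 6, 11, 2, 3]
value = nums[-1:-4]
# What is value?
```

nums has length 5. The slice nums[-1:-4] resolves to an empty index range, so the result is [].

[]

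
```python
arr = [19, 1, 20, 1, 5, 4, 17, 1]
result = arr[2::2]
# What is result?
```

arr has length 8. The slice arr[2::2] selects indices [2, 4, 6] (2->20, 4->5, 6->17), giving [20, 5, 17].

[20, 5, 17]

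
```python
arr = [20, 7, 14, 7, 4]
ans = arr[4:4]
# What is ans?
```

arr has length 5. The slice arr[4:4] resolves to an empty index range, so the result is [].

[]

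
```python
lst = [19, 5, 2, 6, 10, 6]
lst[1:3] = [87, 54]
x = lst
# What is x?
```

lst starts as [19, 5, 2, 6, 10, 6] (length 6). The slice lst[1:3] covers indices [1, 2] with values [5, 2]. Replacing that slice with [87, 54] (same length) produces [19, 87, 54, 6, 10, 6].

[19, 87, 54, 6, 10, 6]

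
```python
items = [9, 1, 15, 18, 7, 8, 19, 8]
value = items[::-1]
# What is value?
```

items has length 8. The slice items[::-1] selects indices [7, 6, 5, 4, 3, 2, 1, 0] (7->8, 6->19, 5->8, 4->7, 3->18, 2->15, 1->1, 0->9), giving [8, 19, 8, 7, 18, 15, 1, 9].

[8, 19, 8, 7, 18, 15, 1, 9]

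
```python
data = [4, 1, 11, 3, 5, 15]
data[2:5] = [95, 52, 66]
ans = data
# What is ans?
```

data starts as [4, 1, 11, 3, 5, 15] (length 6). The slice data[2:5] covers indices [2, 3, 4] with values [11, 3, 5]. Replacing that slice with [95, 52, 66] (same length) produces [4, 1, 95, 52, 66, 15].

[4, 1, 95, 52, 66, 15]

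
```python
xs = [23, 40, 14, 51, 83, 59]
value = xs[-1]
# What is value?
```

xs has length 6. Negative index -1 maps to positive index 6 + (-1) = 5. xs[5] = 59.

59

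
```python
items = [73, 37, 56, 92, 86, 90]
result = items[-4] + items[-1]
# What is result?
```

items has length 6. Negative index -4 maps to positive index 6 + (-4) = 2. items[2] = 56.
items has length 6. Negative index -1 maps to positive index 6 + (-1) = 5. items[5] = 90.
Sum: 56 + 90 = 146.

146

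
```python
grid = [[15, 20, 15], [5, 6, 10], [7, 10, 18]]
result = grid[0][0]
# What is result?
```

grid[0] = [15, 20, 15]. Taking column 0 of that row yields 15.

15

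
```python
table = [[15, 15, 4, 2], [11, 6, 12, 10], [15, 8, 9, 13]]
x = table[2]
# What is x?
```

table has 3 rows. Row 2 is [15, 8, 9, 13].

[15, 8, 9, 13]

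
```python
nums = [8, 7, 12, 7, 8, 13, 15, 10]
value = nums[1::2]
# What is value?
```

nums has length 8. The slice nums[1::2] selects indices [1, 3, 5, 7] (1->7, 3->7, 5->13, 7->10), giving [7, 7, 13, 10].

[7, 7, 13, 10]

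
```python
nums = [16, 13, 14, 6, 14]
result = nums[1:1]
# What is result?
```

nums has length 5. The slice nums[1:1] resolves to an empty index range, so the result is [].

[]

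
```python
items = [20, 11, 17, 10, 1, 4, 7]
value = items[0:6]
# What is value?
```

items has length 7. The slice items[0:6] selects indices [0, 1, 2, 3, 4, 5] (0->20, 1->11, 2->17, 3->10, 4->1, 5->4), giving [20, 11, 17, 10, 1, 4].

[20, 11, 17, 10, 1, 4]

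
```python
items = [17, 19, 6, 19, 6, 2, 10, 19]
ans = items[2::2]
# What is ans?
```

items has length 8. The slice items[2::2] selects indices [2, 4, 6] (2->6, 4->6, 6->10), giving [6, 6, 10].

[6, 6, 10]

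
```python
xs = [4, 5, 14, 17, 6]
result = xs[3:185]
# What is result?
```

xs has length 5. The slice xs[3:185] selects indices [3, 4] (3->17, 4->6), giving [17, 6].

[17, 6]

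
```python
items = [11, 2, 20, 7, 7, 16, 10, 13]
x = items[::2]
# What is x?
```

items has length 8. The slice items[::2] selects indices [0, 2, 4, 6] (0->11, 2->20, 4->7, 6->10), giving [11, 20, 7, 10].

[11, 20, 7, 10]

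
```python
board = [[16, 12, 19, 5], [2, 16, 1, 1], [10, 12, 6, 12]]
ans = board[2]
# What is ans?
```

board has 3 rows. Row 2 is [10, 12, 6, 12].

[10, 12, 6, 12]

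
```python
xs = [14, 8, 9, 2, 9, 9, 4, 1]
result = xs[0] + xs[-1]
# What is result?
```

xs has length 8. xs[0] = 14.
xs has length 8. Negative index -1 maps to positive index 8 + (-1) = 7. xs[7] = 1.
Sum: 14 + 1 = 15.

15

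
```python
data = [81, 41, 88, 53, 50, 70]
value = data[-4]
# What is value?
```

data has length 6. Negative index -4 maps to positive index 6 + (-4) = 2. data[2] = 88.

88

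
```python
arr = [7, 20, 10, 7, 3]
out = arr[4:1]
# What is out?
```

arr has length 5. The slice arr[4:1] resolves to an empty index range, so the result is [].

[]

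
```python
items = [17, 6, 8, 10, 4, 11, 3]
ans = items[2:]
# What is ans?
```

items has length 7. The slice items[2:] selects indices [2, 3, 4, 5, 6] (2->8, 3->10, 4->4, 5->11, 6->3), giving [8, 10, 4, 11, 3].

[8, 10, 4, 11, 3]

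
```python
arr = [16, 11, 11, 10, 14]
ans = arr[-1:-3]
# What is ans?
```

arr has length 5. The slice arr[-1:-3] resolves to an empty index range, so the result is [].

[]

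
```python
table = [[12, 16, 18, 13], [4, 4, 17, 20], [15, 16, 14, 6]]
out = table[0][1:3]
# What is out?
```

table[0] = [12, 16, 18, 13]. table[0] has length 4. The slice table[0][1:3] selects indices [1, 2] (1->16, 2->18), giving [16, 18].

[16, 18]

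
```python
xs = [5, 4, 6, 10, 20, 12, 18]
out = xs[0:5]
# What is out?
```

xs has length 7. The slice xs[0:5] selects indices [0, 1, 2, 3, 4] (0->5, 1->4, 2->6, 3->10, 4->20), giving [5, 4, 6, 10, 20].

[5, 4, 6, 10, 20]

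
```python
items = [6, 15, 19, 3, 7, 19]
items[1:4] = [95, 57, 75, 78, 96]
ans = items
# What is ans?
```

items starts as [6, 15, 19, 3, 7, 19] (length 6). The slice items[1:4] covers indices [1, 2, 3] with values [15, 19, 3]. Replacing that slice with [95, 57, 75, 78, 96] (different length) produces [6, 95, 57, 75, 78, 96, 7, 19].

[6, 95, 57, 75, 78, 96, 7, 19]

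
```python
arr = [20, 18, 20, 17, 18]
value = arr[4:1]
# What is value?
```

arr has length 5. The slice arr[4:1] resolves to an empty index range, so the result is [].

[]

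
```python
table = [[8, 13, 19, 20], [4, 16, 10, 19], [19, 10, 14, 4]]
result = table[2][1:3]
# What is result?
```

table[2] = [19, 10, 14, 4]. table[2] has length 4. The slice table[2][1:3] selects indices [1, 2] (1->10, 2->14), giving [10, 14].

[10, 14]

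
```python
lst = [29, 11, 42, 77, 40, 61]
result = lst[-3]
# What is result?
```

lst has length 6. Negative index -3 maps to positive index 6 + (-3) = 3. lst[3] = 77.

77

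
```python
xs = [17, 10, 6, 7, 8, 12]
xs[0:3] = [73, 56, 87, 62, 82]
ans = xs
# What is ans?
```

xs starts as [17, 10, 6, 7, 8, 12] (length 6). The slice xs[0:3] covers indices [0, 1, 2] with values [17, 10, 6]. Replacing that slice with [73, 56, 87, 62, 82] (different length) produces [73, 56, 87, 62, 82, 7, 8, 12].

[73, 56, 87, 62, 82, 7, 8, 12]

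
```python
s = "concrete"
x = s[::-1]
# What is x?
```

s has length 8. The slice s[::-1] selects indices [7, 6, 5, 4, 3, 2, 1, 0] (7->'e', 6->'t', 5->'e', 4->'r', 3->'c', 2->'n', 1->'o', 0->'c'), giving 'etercnoc'.

'etercnoc'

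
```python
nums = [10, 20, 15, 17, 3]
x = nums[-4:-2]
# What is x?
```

nums has length 5. The slice nums[-4:-2] selects indices [1, 2] (1->20, 2->15), giving [20, 15].

[20, 15]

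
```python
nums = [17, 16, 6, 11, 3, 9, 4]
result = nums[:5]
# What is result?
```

nums has length 7. The slice nums[:5] selects indices [0, 1, 2, 3, 4] (0->17, 1->16, 2->6, 3->11, 4->3), giving [17, 16, 6, 11, 3].

[17, 16, 6, 11, 3]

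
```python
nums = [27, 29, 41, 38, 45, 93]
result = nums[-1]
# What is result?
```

nums has length 6. Negative index -1 maps to positive index 6 + (-1) = 5. nums[5] = 93.

93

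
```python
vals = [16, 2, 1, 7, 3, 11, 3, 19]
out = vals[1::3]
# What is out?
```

vals has length 8. The slice vals[1::3] selects indices [1, 4, 7] (1->2, 4->3, 7->19), giving [2, 3, 19].

[2, 3, 19]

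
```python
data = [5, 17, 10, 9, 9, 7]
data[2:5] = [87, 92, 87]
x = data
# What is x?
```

data starts as [5, 17, 10, 9, 9, 7] (length 6). The slice data[2:5] covers indices [2, 3, 4] with values [10, 9, 9]. Replacing that slice with [87, 92, 87] (same length) produces [5, 17, 87, 92, 87, 7].

[5, 17, 87, 92, 87, 7]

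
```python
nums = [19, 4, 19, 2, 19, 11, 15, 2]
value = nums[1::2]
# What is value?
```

nums has length 8. The slice nums[1::2] selects indices [1, 3, 5, 7] (1->4, 3->2, 5->11, 7->2), giving [4, 2, 11, 2].

[4, 2, 11, 2]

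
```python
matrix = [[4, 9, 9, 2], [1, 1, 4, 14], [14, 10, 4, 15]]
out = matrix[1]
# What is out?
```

matrix has 3 rows. Row 1 is [1, 1, 4, 14].

[1, 1, 4, 14]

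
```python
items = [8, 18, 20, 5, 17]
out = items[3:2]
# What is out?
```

items has length 5. The slice items[3:2] resolves to an empty index range, so the result is [].

[]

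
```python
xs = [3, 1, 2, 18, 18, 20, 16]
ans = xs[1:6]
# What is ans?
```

xs has length 7. The slice xs[1:6] selects indices [1, 2, 3, 4, 5] (1->1, 2->2, 3->18, 4->18, 5->20), giving [1, 2, 18, 18, 20].

[1, 2, 18, 18, 20]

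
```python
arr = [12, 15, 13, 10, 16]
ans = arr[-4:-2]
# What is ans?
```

arr has length 5. The slice arr[-4:-2] selects indices [1, 2] (1->15, 2->13), giving [15, 13].

[15, 13]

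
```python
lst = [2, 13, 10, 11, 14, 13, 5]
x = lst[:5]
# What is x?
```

lst has length 7. The slice lst[:5] selects indices [0, 1, 2, 3, 4] (0->2, 1->13, 2->10, 3->11, 4->14), giving [2, 13, 10, 11, 14].

[2, 13, 10, 11, 14]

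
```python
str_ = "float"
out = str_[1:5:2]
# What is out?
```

str_ has length 5. The slice str_[1:5:2] selects indices [1, 3] (1->'l', 3->'a'), giving 'la'.

'la'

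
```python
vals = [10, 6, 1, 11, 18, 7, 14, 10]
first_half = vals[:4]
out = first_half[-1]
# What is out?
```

vals has length 8. The slice vals[:4] selects indices [0, 1, 2, 3] (0->10, 1->6, 2->1, 3->11), giving [10, 6, 1, 11]. So first_half = [10, 6, 1, 11]. Then first_half[-1] = 11.

11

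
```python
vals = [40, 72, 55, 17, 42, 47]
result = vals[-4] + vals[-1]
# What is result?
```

vals has length 6. Negative index -4 maps to positive index 6 + (-4) = 2. vals[2] = 55.
vals has length 6. Negative index -1 maps to positive index 6 + (-1) = 5. vals[5] = 47.
Sum: 55 + 47 = 102.

102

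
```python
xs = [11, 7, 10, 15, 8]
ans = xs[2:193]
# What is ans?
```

xs has length 5. The slice xs[2:193] selects indices [2, 3, 4] (2->10, 3->15, 4->8), giving [10, 15, 8].

[10, 15, 8]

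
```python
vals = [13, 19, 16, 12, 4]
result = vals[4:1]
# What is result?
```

vals has length 5. The slice vals[4:1] resolves to an empty index range, so the result is [].

[]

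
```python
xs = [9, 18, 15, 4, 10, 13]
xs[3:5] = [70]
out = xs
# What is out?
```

xs starts as [9, 18, 15, 4, 10, 13] (length 6). The slice xs[3:5] covers indices [3, 4] with values [4, 10]. Replacing that slice with [70] (different length) produces [9, 18, 15, 70, 13].

[9, 18, 15, 70, 13]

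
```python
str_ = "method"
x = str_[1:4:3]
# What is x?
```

str_ has length 6. The slice str_[1:4:3] selects indices [1] (1->'e'), giving 'e'.

'e'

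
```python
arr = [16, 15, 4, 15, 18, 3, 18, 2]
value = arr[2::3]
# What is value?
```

arr has length 8. The slice arr[2::3] selects indices [2, 5] (2->4, 5->3), giving [4, 3].

[4, 3]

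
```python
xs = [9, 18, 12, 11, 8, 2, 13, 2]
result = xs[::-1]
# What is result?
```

xs has length 8. The slice xs[::-1] selects indices [7, 6, 5, 4, 3, 2, 1, 0] (7->2, 6->13, 5->2, 4->8, 3->11, 2->12, 1->18, 0->9), giving [2, 13, 2, 8, 11, 12, 18, 9].

[2, 13, 2, 8, 11, 12, 18, 9]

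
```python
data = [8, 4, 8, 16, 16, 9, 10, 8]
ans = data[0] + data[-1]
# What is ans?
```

data has length 8. data[0] = 8.
data has length 8. Negative index -1 maps to positive index 8 + (-1) = 7. data[7] = 8.
Sum: 8 + 8 = 16.

16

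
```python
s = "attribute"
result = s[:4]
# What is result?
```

s has length 9. The slice s[:4] selects indices [0, 1, 2, 3] (0->'a', 1->'t', 2->'t', 3->'r'), giving 'attr'.

'attr'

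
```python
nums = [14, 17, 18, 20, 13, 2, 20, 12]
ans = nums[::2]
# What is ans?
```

nums has length 8. The slice nums[::2] selects indices [0, 2, 4, 6] (0->14, 2->18, 4->13, 6->20), giving [14, 18, 13, 20].

[14, 18, 13, 20]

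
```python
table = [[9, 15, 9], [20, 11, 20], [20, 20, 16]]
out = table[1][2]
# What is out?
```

table[1] = [20, 11, 20]. Taking column 2 of that row yields 20.

20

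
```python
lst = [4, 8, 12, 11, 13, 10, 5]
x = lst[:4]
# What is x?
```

lst has length 7. The slice lst[:4] selects indices [0, 1, 2, 3] (0->4, 1->8, 2->12, 3->11), giving [4, 8, 12, 11].

[4, 8, 12, 11]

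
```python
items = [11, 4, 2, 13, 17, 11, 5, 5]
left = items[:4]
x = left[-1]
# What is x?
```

items has length 8. The slice items[:4] selects indices [0, 1, 2, 3] (0->11, 1->4, 2->2, 3->13), giving [11, 4, 2, 13]. So left = [11, 4, 2, 13]. Then left[-1] = 13.

13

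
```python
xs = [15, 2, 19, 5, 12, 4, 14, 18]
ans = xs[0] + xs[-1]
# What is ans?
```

xs has length 8. xs[0] = 15.
xs has length 8. Negative index -1 maps to positive index 8 + (-1) = 7. xs[7] = 18.
Sum: 15 + 18 = 33.

33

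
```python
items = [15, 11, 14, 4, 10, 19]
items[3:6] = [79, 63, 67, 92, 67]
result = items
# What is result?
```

items starts as [15, 11, 14, 4, 10, 19] (length 6). The slice items[3:6] covers indices [3, 4, 5] with values [4, 10, 19]. Replacing that slice with [79, 63, 67, 92, 67] (different length) produces [15, 11, 14, 79, 63, 67, 92, 67].

[15, 11, 14, 79, 63, 67, 92, 67]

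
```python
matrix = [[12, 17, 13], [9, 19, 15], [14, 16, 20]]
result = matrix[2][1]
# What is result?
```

matrix[2] = [14, 16, 20]. Taking column 1 of that row yields 16.

16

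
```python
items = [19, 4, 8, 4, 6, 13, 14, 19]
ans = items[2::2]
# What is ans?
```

items has length 8. The slice items[2::2] selects indices [2, 4, 6] (2->8, 4->6, 6->14), giving [8, 6, 14].

[8, 6, 14]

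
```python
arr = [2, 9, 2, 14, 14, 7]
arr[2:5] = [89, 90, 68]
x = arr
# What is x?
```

arr starts as [2, 9, 2, 14, 14, 7] (length 6). The slice arr[2:5] covers indices [2, 3, 4] with values [2, 14, 14]. Replacing that slice with [89, 90, 68] (same length) produces [2, 9, 89, 90, 68, 7].

[2, 9, 89, 90, 68, 7]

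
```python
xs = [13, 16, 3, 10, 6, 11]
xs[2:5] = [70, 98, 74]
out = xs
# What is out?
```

xs starts as [13, 16, 3, 10, 6, 11] (length 6). The slice xs[2:5] covers indices [2, 3, 4] with values [3, 10, 6]. Replacing that slice with [70, 98, 74] (same length) produces [13, 16, 70, 98, 74, 11].

[13, 16, 70, 98, 74, 11]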